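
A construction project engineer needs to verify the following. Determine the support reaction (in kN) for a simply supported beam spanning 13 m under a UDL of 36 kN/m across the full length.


Total load = w * L = 36 * 13 = 468 kN
By symmetry, each reaction R = total / 2 = 468 / 2 = 234.0 kN

234.0 kN


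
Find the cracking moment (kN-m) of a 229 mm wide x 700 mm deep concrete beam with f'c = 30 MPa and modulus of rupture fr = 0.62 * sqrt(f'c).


fr = 0.62 * sqrt(30) = 0.62 * 5.4772 = 3.3959 MPa
I = 229 * 700^3 / 12 = 6545583333.33 mm^4
y_t = 350.0 mm
M_cr = fr * I / y_t = 3.3959 * 6545583333.33 / 350.0 N-mm
= 63.5086 kN-m

63.5086 kN-m


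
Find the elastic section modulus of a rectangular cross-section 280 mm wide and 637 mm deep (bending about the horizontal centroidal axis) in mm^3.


S = b * h^2 / 6
= 280 * 637^2 / 6
= 280 * 405769 / 6
= 18935886.67 mm^3

18935886.67 mm^3


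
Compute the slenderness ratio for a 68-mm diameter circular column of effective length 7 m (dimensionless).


Radius of gyration r = d / 4 = 68 / 4 = 17.0 mm
L_eff = 7000.0 mm
Slenderness ratio = L / r = 7000.0 / 17.0 = 411.76 (dimensionless)

411.76 (dimensionless)


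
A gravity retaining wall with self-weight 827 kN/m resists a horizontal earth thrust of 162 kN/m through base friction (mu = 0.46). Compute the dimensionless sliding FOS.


Resisting force = mu * W = 0.46 * 827 = 380.42 kN/m
FOS = Resisting / Driving = 380.42 / 162
= 2.3483 (dimensionless)

2.3483 (dimensionless)


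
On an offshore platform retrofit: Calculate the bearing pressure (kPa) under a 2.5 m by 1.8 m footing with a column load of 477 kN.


A = 2.5 * 1.8 = 4.5 m^2
q = P / A = 477 / 4.5
= 106.0 kPa

106.0 kPa


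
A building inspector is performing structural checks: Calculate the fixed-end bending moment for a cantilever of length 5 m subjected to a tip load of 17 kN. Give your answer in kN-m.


For a cantilever with a point load at the free end:
M_max = P * L = 17 * 5 = 85 kN-m

85 kN-m


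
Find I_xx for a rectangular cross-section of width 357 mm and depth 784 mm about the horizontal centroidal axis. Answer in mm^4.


I = b * h^3 / 12
= 357 * 784^3 / 12
= 357 * 481890304 / 12
= 14336236544.0 mm^4

14336236544.0 mm^4


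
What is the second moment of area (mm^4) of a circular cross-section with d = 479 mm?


r = d / 2 = 479 / 2 = 239.5 mm
I = pi * r^4 / 4 = pi * 239.5^4 / 4
= 2584115686.37 mm^4

2584115686.37 mm^4


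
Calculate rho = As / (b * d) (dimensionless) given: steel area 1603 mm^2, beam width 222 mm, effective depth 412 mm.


rho = As / (b * d)
= 1603 / (222 * 412)
= 1603 / 91464
= 0.017526 (dimensionless)

0.017526 (dimensionless)


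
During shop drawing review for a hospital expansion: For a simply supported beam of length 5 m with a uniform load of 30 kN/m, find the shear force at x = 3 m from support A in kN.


R_A = w * L / 2 = 30 * 5 / 2 = 75.0 kN
V(x) = R_A - w * x = 75.0 - 30 * 3
= -15.0 kN

-15.0 kN


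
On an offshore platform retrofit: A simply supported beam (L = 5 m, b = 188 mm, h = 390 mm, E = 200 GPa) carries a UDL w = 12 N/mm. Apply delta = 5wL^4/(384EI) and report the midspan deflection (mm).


I = 188 * 390^3 / 12 = 929331000.0 mm^4
L = 5000.0 mm, w = 12 N/mm, E = 200000.0 MPa
delta = 5 * w * L^4 / (384 * E * I)
= 5 * 12 * 5000.0^4 / (384 * 200000.0 * 929331000.0)
= 0.5254 mm

0.5254 mm


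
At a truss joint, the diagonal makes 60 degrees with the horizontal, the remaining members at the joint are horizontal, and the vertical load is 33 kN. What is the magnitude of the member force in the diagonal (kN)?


At the joint, only the diagonal has a vertical component, so vertical equilibrium gives:
F * sin(60) = 33
F = 33 / sin(60)
= 33 / 0.866025
= 38.11 kN

38.11 kN


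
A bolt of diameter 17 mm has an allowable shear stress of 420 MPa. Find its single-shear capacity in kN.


A = pi * d^2 / 4 = pi * 17^2 / 4 = 226.9801 mm^2
V = f_v * A / 1000 = 420 * 226.9801 / 1000
= 95.3316 kN

95.3316 kN


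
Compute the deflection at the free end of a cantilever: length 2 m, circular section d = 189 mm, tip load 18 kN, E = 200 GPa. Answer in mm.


I = pi * d^4 / 64 = pi * 189^4 / 64 = 62635004.85 mm^4
L = 2000.0 mm, P = 18000.0 N, E = 200000.0 MPa
delta = P * L^3 / (3 * E * I)
= 18000.0 * 2000.0^3 / (3 * 200000.0 * 62635004.85)
= 3.8317 mm

3.8317 mm


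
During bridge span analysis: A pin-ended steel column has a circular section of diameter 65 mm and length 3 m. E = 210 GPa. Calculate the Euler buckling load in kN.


I = pi * d^4 / 64 = 876240.51 mm^4
L = 3000.0 mm
P_cr = pi^2 * E * I / L^2
= 9.8696 * 210000.0 * 876240.51 / 3000.0^2
= 201790.1 N = 201.7901 kN

201.7901 kN


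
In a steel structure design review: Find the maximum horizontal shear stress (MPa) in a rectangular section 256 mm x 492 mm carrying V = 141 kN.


A = b * h = 256 * 492 = 125952 mm^2
V = 141 kN = 141000.0 N
tau_max = 1.5 * V / A = 1.5 * 141000.0 / 125952
= 1.6792 MPa

1.6792 MPa


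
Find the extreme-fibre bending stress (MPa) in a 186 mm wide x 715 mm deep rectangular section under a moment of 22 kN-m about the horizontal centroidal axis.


I = b * h^3 / 12 = 186 * 715^3 / 12 = 5665651062.5 mm^4
y = h / 2 = 715 / 2 = 357.5 mm
M = 22 kN-m = 22000000.0 N-mm
sigma = M * y / I = 22000000.0 * 357.5 / 5665651062.5
= 1.39 MPa

1.39 MPa


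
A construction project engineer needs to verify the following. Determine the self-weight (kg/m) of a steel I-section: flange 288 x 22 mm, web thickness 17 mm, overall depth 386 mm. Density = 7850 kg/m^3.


A_flanges = 2 * 288 * 22 = 12672 mm^2
A_web = (386 - 2 * 22) * 17 = 5814 mm^2
A_total = 12672 + 5814 = 18486 mm^2 = 0.018486 m^2
Weight = rho * A = 7850 * 0.018486 = 145.1151 kg/m

145.1151 kg/m


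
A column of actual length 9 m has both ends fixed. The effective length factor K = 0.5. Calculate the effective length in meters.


L_eff = K * L
= 0.5 * 9
= 4.5 m

4.5 m


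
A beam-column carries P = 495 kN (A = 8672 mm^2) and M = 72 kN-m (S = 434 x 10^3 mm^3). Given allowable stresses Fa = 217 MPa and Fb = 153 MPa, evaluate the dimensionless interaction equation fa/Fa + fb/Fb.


f_a = P / A = 495000.0 / 8672 = 57.0803 MPa
f_b = M / S = 72000000.0 / 434000.0 = 165.8986 MPa
Ratio = f_a / Fa + f_b / Fb
= 57.0803 / 217 + 165.8986 / 153
= 1.3473 (dimensionless)

1.3473 (dimensionless)


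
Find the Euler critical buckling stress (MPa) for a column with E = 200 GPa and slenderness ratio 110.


sigma_cr = pi^2 * E / lambda^2
= 9.8696 * 200000.0 / 110^2
= 9.8696 * 200000.0 / 12100
= 163.134 MPa

163.134 MPa


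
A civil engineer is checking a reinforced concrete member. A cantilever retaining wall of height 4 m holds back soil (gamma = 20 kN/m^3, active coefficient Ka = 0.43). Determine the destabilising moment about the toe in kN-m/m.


Pa = 0.5 * Ka * gamma * H^2
= 0.5 * 0.43 * 20 * 4^2
= 68.8 kN/m
Arm = H / 3 = 4 / 3 = 1.3333 m
Mo = Pa * arm = Pa * H / 3 = 68.8 * 4 / 3 = 91.7333 kN-m/m

91.7333 kN-m/m


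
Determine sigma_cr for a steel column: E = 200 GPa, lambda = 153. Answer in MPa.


sigma_cr = pi^2 * E / lambda^2
= 9.8696 * 200000.0 / 153^2
= 9.8696 * 200000.0 / 23409
= 84.3232 MPa

84.3232 MPa


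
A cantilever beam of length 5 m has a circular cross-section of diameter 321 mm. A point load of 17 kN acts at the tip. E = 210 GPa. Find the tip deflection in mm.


I = pi * d^4 / 64 = pi * 321^4 / 64 = 521182744.29 mm^4
L = 5000.0 mm, P = 17000.0 N, E = 210000.0 MPa
delta = P * L^3 / (3 * E * I)
= 17000.0 * 5000.0^3 / (3 * 210000.0 * 521182744.29)
= 6.4718 mm

6.4718 mm


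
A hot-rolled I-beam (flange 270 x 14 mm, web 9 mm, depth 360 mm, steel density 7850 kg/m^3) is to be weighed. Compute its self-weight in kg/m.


A_flanges = 2 * 270 * 14 = 7560 mm^2
A_web = (360 - 2 * 14) * 9 = 2988 mm^2
A_total = 7560 + 2988 = 10548 mm^2 = 0.010548 m^2
Weight = rho * A = 7850 * 0.010548 = 82.8018 kg/m

82.8018 kg/m


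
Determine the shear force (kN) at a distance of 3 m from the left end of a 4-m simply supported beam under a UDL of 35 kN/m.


R_A = w * L / 2 = 35 * 4 / 2 = 70.0 kN
V(x) = R_A - w * x = 70.0 - 35 * 3
= -35.0 kN

-35.0 kN


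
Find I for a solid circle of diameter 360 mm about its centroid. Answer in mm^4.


r = d / 2 = 360 / 2 = 180.0 mm
I = pi * r^4 / 4 = pi * 180.0^4 / 4
= 824479576.01 mm^4

824479576.01 mm^4


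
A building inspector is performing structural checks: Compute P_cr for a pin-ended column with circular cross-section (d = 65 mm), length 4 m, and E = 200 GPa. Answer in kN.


I = pi * d^4 / 64 = 876240.51 mm^4
L = 4000.0 mm
P_cr = pi^2 * E * I / L^2
= 9.8696 * 200000.0 * 876240.51 / 4000.0^2
= 108101.84 N = 108.1018 kN

108.1018 kN


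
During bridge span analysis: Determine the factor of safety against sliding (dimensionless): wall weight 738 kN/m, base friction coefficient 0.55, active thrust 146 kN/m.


Resisting force = mu * W = 0.55 * 738 = 405.9 kN/m
FOS = Resisting / Driving = 405.9 / 146
= 2.7801 (dimensionless)

2.7801 (dimensionless)


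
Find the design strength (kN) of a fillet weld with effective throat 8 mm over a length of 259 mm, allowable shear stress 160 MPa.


Strength = throat * length * allowable stress
= 8 * 259 * 160 N
= 331520 N
= 331.52 kN

331.52 kN


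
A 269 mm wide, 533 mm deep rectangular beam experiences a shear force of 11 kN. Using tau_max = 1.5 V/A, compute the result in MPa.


A = b * h = 269 * 533 = 143377 mm^2
V = 11 kN = 11000.0 N
tau_max = 1.5 * V / A = 1.5 * 11000.0 / 143377
= 0.1151 MPa

0.1151 MPa


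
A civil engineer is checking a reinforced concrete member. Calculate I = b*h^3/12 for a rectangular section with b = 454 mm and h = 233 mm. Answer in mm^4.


I = b * h^3 / 12
= 454 * 233^3 / 12
= 454 * 12649337 / 12
= 478566583.17 mm^4

478566583.17 mm^4


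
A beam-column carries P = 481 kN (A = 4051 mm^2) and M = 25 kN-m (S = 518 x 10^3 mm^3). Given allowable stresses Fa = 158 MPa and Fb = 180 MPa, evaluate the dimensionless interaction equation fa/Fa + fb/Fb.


f_a = P / A = 481000.0 / 4051 = 118.7361 MPa
f_b = M / S = 25000000.0 / 518000.0 = 48.2625 MPa
Ratio = f_a / Fa + f_b / Fb
= 118.7361 / 158 + 48.2625 / 180
= 1.0196 (dimensionless)

1.0196 (dimensionless)


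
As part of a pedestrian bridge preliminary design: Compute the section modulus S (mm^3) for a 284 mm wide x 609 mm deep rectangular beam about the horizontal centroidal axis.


S = b * h^2 / 6
= 284 * 609^2 / 6
= 284 * 370881 / 6
= 17555034.0 mm^3

17555034.0 mm^3


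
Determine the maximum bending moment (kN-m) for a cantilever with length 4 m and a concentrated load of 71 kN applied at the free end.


For a cantilever with a point load at the free end:
M_max = P * L = 71 * 4 = 284 kN-m

284 kN-m


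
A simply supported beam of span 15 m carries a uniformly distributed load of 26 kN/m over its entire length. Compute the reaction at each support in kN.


Total load = w * L = 26 * 15 = 390 kN
By symmetry, each reaction R = total / 2 = 390 / 2 = 195.0 kN

195.0 kN


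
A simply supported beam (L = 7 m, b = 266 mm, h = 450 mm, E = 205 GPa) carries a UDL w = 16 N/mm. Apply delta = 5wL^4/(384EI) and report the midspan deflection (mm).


I = 266 * 450^3 / 12 = 2019937500.0 mm^4
L = 7000.0 mm, w = 16 N/mm, E = 205000.0 MPa
delta = 5 * w * L^4 / (384 * E * I)
= 5 * 16 * 7000.0^4 / (384 * 205000.0 * 2019937500.0)
= 1.208 mm

1.208 mm


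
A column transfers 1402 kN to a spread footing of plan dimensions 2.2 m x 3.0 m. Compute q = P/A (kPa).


A = 2.2 * 3.0 = 6.6 m^2
q = P / A = 1402 / 6.6
= 212.4242 kPa

212.4242 kPa


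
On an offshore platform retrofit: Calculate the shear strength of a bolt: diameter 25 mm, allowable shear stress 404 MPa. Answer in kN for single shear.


A = pi * d^2 / 4 = pi * 25^2 / 4 = 490.8739 mm^2
V = f_v * A / 1000 = 404 * 490.8739 / 1000
= 198.313 kN

198.313 kN


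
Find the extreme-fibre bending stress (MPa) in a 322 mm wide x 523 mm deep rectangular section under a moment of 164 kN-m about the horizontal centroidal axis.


I = b * h^3 / 12 = 322 * 523^3 / 12 = 3838660397.83 mm^4
y = h / 2 = 523 / 2 = 261.5 mm
M = 164 kN-m = 164000000.0 N-mm
sigma = M * y / I = 164000000.0 * 261.5 / 3838660397.83
= 11.17 MPa

11.17 MPa


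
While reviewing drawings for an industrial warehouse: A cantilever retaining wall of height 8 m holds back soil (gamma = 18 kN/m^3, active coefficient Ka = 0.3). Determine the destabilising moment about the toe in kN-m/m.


Pa = 0.5 * Ka * gamma * H^2
= 0.5 * 0.3 * 18 * 8^2
= 172.8 kN/m
Arm = H / 3 = 8 / 3 = 2.6667 m
Mo = Pa * arm = Pa * H / 3 = 172.8 * 8 / 3 = 460.8 kN-m/m

460.8 kN-m/m


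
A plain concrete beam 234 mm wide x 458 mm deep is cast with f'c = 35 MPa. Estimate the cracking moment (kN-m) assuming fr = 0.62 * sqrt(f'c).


fr = 0.62 * sqrt(35) = 0.62 * 5.9161 = 3.668 MPa
I = 234 * 458^3 / 12 = 1873402284.0 mm^4
y_t = 229.0 mm
M_cr = fr * I / y_t = 3.668 * 1873402284.0 / 229.0 N-mm
= 30.0069 kN-m

30.0069 kN-m


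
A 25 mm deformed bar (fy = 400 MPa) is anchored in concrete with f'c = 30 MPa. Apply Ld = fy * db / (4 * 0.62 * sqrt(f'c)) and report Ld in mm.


Ld = (fy * db) / (4 * 0.62 * sqrt(f'c))
= (400 * 25) / (4 * 0.62 * sqrt(30))
= 10000 / 13.5835
= 736.19 mm

736.19 mm


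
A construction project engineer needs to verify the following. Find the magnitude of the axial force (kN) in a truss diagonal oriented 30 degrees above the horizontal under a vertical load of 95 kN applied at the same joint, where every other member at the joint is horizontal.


At the joint, only the diagonal has a vertical component, so vertical equilibrium gives:
F * sin(30) = 95
F = 95 / sin(30)
= 95 / 0.5
= 190.0 kN

190.0 kN


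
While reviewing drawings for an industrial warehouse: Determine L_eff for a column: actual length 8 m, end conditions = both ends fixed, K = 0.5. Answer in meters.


L_eff = K * L
= 0.5 * 8
= 4.0 m

4.0 m


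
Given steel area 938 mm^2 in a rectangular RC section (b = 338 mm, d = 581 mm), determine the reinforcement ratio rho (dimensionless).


rho = As / (b * d)
= 938 / (338 * 581)
= 938 / 196378
= 0.004777 (dimensionless)

0.004777 (dimensionless)


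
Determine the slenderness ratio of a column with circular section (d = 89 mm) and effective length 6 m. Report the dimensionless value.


Radius of gyration r = d / 4 = 89 / 4 = 22.25 mm
L_eff = 6000.0 mm
Slenderness ratio = L / r = 6000.0 / 22.25 = 269.66 (dimensionless)

269.66 (dimensionless)


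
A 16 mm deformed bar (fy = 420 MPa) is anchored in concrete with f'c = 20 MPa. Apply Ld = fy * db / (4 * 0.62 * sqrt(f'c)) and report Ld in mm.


Ld = (fy * db) / (4 * 0.62 * sqrt(f'c))
= (420 * 16) / (4 * 0.62 * sqrt(20))
= 6720 / 11.0909
= 605.9 mm

605.9 mm


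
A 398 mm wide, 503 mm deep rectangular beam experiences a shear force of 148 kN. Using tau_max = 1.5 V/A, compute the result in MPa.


A = b * h = 398 * 503 = 200194 mm^2
V = 148 kN = 148000.0 N
tau_max = 1.5 * V / A = 1.5 * 148000.0 / 200194
= 1.1089 MPa

1.1089 MPa


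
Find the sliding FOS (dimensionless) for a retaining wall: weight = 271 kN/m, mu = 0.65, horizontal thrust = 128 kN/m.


Resisting force = mu * W = 0.65 * 271 = 176.15 kN/m
FOS = Resisting / Driving = 176.15 / 128
= 1.3762 (dimensionless)

1.3762 (dimensionless)


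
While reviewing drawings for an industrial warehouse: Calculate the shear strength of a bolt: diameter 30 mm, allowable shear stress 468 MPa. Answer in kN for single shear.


A = pi * d^2 / 4 = pi * 30^2 / 4 = 706.8583 mm^2
V = f_v * A / 1000 = 468 * 706.8583 / 1000
= 330.8097 kN

330.8097 kN


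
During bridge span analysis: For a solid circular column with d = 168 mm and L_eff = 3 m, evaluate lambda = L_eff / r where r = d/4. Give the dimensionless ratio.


Radius of gyration r = d / 4 = 168 / 4 = 42.0 mm
L_eff = 3000.0 mm
Slenderness ratio = L / r = 3000.0 / 42.0 = 71.43 (dimensionless)

71.43 (dimensionless)


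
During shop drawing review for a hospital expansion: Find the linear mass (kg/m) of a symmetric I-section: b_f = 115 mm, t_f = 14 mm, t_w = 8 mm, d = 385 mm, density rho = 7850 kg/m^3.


A_flanges = 2 * 115 * 14 = 3220 mm^2
A_web = (385 - 2 * 14) * 8 = 2856 mm^2
A_total = 3220 + 2856 = 6076 mm^2 = 0.006076 m^2
Weight = rho * A = 7850 * 0.006076 = 47.6966 kg/m

47.6966 kg/m


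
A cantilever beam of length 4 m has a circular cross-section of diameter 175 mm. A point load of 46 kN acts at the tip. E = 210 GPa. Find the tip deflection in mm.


I = pi * d^4 / 64 = pi * 175^4 / 64 = 46038598.4 mm^4
L = 4000.0 mm, P = 46000.0 N, E = 210000.0 MPa
delta = P * L^3 / (3 * E * I)
= 46000.0 * 4000.0^3 / (3 * 210000.0 * 46038598.4)
= 101.5021 mm

101.5021 mm


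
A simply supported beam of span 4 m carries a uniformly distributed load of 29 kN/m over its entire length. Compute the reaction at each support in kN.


Total load = w * L = 29 * 4 = 116 kN
By symmetry, each reaction R = total / 2 = 116 / 2 = 58.0 kN

58.0 kN


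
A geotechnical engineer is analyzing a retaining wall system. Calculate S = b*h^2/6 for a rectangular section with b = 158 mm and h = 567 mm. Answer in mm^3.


S = b * h^2 / 6
= 158 * 567^2 / 6
= 158 * 321489 / 6
= 8465877.0 mm^3

8465877.0 mm^3


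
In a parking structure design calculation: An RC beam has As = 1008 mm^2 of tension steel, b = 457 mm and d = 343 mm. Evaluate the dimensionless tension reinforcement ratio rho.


rho = As / (b * d)
= 1008 / (457 * 343)
= 1008 / 156751
= 0.006431 (dimensionless)

0.006431 (dimensionless)


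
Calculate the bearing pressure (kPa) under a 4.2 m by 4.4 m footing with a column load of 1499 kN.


A = 4.2 * 4.4 = 18.48 m^2
q = P / A = 1499 / 18.48
= 81.1147 kPa

81.1147 kPa


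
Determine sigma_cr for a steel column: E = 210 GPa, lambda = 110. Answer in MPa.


sigma_cr = pi^2 * E / lambda^2
= 9.8696 * 210000.0 / 110^2
= 9.8696 * 210000.0 / 12100
= 171.2907 MPa

171.2907 MPa


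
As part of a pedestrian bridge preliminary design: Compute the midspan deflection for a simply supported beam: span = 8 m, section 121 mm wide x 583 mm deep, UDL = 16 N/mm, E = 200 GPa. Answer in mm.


I = 121 * 583^3 / 12 = 1998065810.58 mm^4
L = 8000.0 mm, w = 16 N/mm, E = 200000.0 MPa
delta = 5 * w * L^4 / (384 * E * I)
= 5 * 16 * 8000.0^4 / (384 * 200000.0 * 1998065810.58)
= 2.1354 mm

2.1354 mm


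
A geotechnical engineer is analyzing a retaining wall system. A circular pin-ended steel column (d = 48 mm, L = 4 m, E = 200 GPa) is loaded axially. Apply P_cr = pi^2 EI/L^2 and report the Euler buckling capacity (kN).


I = pi * d^4 / 64 = 260576.26 mm^4
L = 4000.0 mm
P_cr = pi^2 * E * I / L^2
= 9.8696 * 200000.0 * 260576.26 / 4000.0^2
= 32147.31 N = 32.1473 kN

32.1473 kN


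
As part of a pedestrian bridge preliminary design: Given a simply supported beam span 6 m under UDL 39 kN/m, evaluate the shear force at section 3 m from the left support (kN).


R_A = w * L / 2 = 39 * 6 / 2 = 117.0 kN
V(x) = R_A - w * x = 117.0 - 39 * 3
= 0.0 kN

0.0 kN


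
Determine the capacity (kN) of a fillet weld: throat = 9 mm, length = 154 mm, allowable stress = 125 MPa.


Strength = throat * length * allowable stress
= 9 * 154 * 125 N
= 173250 N
= 173.25 kN

173.25 kN


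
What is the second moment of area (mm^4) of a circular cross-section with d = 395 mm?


r = d / 2 = 395 / 2 = 197.5 mm
I = pi * r^4 / 4 = pi * 197.5^4 / 4
= 1194973518.81 mm^4

1194973518.81 mm^4


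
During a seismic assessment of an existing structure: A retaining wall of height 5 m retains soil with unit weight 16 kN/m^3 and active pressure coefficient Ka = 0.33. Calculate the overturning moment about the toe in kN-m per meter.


Pa = 0.5 * Ka * gamma * H^2
= 0.5 * 0.33 * 16 * 5^2
= 66.0 kN/m
Arm = H / 3 = 5 / 3 = 1.6667 m
Mo = Pa * arm = Pa * H / 3 = 66.0 * 5 / 3 = 110.0 kN-m/m

110.0 kN-m/m


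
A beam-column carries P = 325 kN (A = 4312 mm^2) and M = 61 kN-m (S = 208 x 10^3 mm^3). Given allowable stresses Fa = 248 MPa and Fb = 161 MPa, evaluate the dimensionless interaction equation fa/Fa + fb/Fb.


f_a = P / A = 325000.0 / 4312 = 75.3711 MPa
f_b = M / S = 61000000.0 / 208000.0 = 293.2692 MPa
Ratio = f_a / Fa + f_b / Fb
= 75.3711 / 248 + 293.2692 / 161
= 2.1255 (dimensionless)

2.1255 (dimensionless)


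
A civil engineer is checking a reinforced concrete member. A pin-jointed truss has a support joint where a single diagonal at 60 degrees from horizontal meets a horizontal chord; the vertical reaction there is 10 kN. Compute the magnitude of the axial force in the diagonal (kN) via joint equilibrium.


At the joint, only the diagonal has a vertical component, so vertical equilibrium gives:
F * sin(60) = 10
F = 10 / sin(60)
= 10 / 0.866025
= 11.55 kN

11.55 kN


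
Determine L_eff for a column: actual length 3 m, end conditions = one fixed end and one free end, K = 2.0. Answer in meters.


L_eff = K * L
= 2.0 * 3
= 6.0 m

6.0 m


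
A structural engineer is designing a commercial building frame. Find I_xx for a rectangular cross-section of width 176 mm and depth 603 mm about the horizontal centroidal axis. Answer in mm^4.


I = b * h^3 / 12
= 176 * 603^3 / 12
= 176 * 219256227 / 12
= 3215757996.0 mm^4

3215757996.0 mm^4


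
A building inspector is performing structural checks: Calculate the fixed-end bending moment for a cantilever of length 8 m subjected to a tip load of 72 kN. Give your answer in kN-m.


For a cantilever with a point load at the free end:
M_max = P * L = 72 * 8 = 576 kN-m

576 kN-m


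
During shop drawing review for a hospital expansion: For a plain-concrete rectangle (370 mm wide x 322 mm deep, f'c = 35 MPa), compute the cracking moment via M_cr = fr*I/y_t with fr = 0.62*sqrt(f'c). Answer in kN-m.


fr = 0.62 * sqrt(35) = 0.62 * 5.9161 = 3.668 MPa
I = 370 * 322^3 / 12 = 1029409313.33 mm^4
y_t = 161.0 mm
M_cr = fr * I / y_t = 3.668 * 1029409313.33 / 161.0 N-mm
= 23.4524 kN-m

23.4524 kN-m


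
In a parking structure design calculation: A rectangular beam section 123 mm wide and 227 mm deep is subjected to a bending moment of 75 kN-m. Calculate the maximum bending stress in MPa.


I = b * h^3 / 12 = 123 * 227^3 / 12 = 119895100.75 mm^4
y = h / 2 = 227 / 2 = 113.5 mm
M = 75 kN-m = 75000000.0 N-mm
sigma = M * y / I = 75000000.0 * 113.5 / 119895100.75
= 71.0 MPa

71.0 MPa


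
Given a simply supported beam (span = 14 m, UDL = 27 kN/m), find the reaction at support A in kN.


Total load = w * L = 27 * 14 = 378 kN
By symmetry, each reaction R = total / 2 = 378 / 2 = 189.0 kN

189.0 kN


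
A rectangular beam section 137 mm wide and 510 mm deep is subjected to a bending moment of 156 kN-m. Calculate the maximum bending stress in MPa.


I = b * h^3 / 12 = 137 * 510^3 / 12 = 1514432250.0 mm^4
y = h / 2 = 510 / 2 = 255.0 mm
M = 156 kN-m = 156000000.0 N-mm
sigma = M * y / I = 156000000.0 * 255.0 / 1514432250.0
= 26.27 MPa

26.27 MPa


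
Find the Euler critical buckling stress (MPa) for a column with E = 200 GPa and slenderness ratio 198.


sigma_cr = pi^2 * E / lambda^2
= 9.8696 * 200000.0 / 198^2
= 9.8696 * 200000.0 / 39204
= 50.35 MPa

50.35 MPa


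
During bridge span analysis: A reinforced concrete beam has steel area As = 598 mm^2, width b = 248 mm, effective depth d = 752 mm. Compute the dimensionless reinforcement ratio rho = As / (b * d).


rho = As / (b * d)
= 598 / (248 * 752)
= 598 / 186496
= 0.003207 (dimensionless)

0.003207 (dimensionless)


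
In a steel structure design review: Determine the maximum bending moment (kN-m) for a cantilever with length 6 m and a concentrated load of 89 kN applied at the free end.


For a cantilever with a point load at the free end:
M_max = P * L = 89 * 6 = 534 kN-m

534 kN-m


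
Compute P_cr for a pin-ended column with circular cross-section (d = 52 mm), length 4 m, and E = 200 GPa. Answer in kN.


I = pi * d^4 / 64 = 358908.11 mm^4
L = 4000.0 mm
P_cr = pi^2 * E * I / L^2
= 9.8696 * 200000.0 * 358908.11 / 4000.0^2
= 44278.51 N = 44.2785 kN

44.2785 kN


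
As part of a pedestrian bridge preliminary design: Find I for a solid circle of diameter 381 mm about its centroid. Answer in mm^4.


r = d / 2 = 381 / 2 = 190.5 mm
I = pi * r^4 / 4 = pi * 190.5^4 / 4
= 1034355436.5 mm^4

1034355436.5 mm^4


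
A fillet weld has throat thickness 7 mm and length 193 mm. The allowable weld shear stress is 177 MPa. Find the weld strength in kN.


Strength = throat * length * allowable stress
= 7 * 193 * 177 N
= 239127 N
= 239.13 kN

239.13 kN


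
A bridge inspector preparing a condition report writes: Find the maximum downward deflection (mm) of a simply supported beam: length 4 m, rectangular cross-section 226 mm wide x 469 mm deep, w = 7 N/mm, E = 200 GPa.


I = 226 * 469^3 / 12 = 1942878852.83 mm^4
L = 4000.0 mm, w = 7 N/mm, E = 200000.0 MPa
delta = 5 * w * L^4 / (384 * E * I)
= 5 * 7 * 4000.0^4 / (384 * 200000.0 * 1942878852.83)
= 0.06 mm

0.06 mm


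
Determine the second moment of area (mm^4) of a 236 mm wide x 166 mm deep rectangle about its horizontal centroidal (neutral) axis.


I = b * h^3 / 12
= 236 * 166^3 / 12
= 236 * 4574296 / 12
= 89961154.67 mm^4

89961154.67 mm^4


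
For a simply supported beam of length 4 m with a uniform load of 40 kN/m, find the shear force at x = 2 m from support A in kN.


R_A = w * L / 2 = 40 * 4 / 2 = 80.0 kN
V(x) = R_A - w * x = 80.0 - 40 * 2
= 0.0 kN

0.0 kN


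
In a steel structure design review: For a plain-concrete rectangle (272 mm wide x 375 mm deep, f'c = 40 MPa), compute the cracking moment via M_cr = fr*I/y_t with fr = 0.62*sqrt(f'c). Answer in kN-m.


fr = 0.62 * sqrt(40) = 0.62 * 6.3246 = 3.9212 MPa
I = 272 * 375^3 / 12 = 1195312500.0 mm^4
y_t = 187.5 mm
M_cr = fr * I / y_t = 3.9212 * 1195312500.0 / 187.5 N-mm
= 24.9978 kN-m

24.9978 kN-m


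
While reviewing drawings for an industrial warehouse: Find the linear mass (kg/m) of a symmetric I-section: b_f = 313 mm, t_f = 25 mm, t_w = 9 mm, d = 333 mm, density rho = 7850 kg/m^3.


A_flanges = 2 * 313 * 25 = 15650 mm^2
A_web = (333 - 2 * 25) * 9 = 2547 mm^2
A_total = 15650 + 2547 = 18197 mm^2 = 0.018197 m^2
Weight = rho * A = 7850 * 0.018197 = 142.8465 kg/m

142.8465 kg/m


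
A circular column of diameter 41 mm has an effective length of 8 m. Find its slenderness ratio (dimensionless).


Radius of gyration r = d / 4 = 41 / 4 = 10.25 mm
L_eff = 8000.0 mm
Slenderness ratio = L / r = 8000.0 / 10.25 = 780.49 (dimensionless)

780.49 (dimensionless)


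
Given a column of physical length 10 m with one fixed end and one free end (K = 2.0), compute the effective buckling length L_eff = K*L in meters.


L_eff = K * L
= 2.0 * 10
= 20.0 m

20.0 m


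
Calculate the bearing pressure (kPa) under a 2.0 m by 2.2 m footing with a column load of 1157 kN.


A = 2.0 * 2.2 = 4.4 m^2
q = P / A = 1157 / 4.4
= 262.9545 kPa

262.9545 kPa


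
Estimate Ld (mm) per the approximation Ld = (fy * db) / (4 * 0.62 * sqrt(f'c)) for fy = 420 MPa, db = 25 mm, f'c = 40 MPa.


Ld = (fy * db) / (4 * 0.62 * sqrt(f'c))
= (420 * 25) / (4 * 0.62 * sqrt(40))
= 10500 / 15.6849
= 669.43 mm

669.43 mm


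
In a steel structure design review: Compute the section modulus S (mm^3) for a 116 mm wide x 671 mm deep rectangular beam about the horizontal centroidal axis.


S = b * h^2 / 6
= 116 * 671^2 / 6
= 116 * 450241 / 6
= 8704659.33 mm^3

8704659.33 mm^3


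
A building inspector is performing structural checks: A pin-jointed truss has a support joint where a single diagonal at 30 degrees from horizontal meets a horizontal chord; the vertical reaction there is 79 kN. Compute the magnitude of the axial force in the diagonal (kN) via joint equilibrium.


At the joint, only the diagonal has a vertical component, so vertical equilibrium gives:
F * sin(30) = 79
F = 79 / sin(30)
= 79 / 0.5
= 158.0 kN

158.0 kN


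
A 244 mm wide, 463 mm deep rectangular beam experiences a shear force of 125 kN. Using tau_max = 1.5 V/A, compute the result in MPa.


A = b * h = 244 * 463 = 112972 mm^2
V = 125 kN = 125000.0 N
tau_max = 1.5 * V / A = 1.5 * 125000.0 / 112972
= 1.6597 MPa

1.6597 MPa


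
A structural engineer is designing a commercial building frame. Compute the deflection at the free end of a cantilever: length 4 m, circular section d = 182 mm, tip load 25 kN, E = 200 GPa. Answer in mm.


I = pi * d^4 / 64 = pi * 182^4 / 64 = 53858648.42 mm^4
L = 4000.0 mm, P = 25000.0 N, E = 200000.0 MPa
delta = P * L^3 / (3 * E * I)
= 25000.0 * 4000.0^3 / (3 * 200000.0 * 53858648.42)
= 49.5123 mm

49.5123 mm


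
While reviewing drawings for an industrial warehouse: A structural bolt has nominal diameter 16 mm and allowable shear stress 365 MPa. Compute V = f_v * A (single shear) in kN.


A = pi * d^2 / 4 = pi * 16^2 / 4 = 201.0619 mm^2
V = f_v * A / 1000 = 365 * 201.0619 / 1000
= 73.3876 kN

73.3876 kN


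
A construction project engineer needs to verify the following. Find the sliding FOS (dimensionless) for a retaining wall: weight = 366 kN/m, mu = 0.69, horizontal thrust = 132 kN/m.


Resisting force = mu * W = 0.69 * 366 = 252.54 kN/m
FOS = Resisting / Driving = 252.54 / 132
= 1.9132 (dimensionless)

1.9132 (dimensionless)


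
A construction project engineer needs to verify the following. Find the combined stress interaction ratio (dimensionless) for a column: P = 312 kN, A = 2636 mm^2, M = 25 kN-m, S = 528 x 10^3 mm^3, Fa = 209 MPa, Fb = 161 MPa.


f_a = P / A = 312000.0 / 2636 = 118.3612 MPa
f_b = M / S = 25000000.0 / 528000.0 = 47.3485 MPa
Ratio = f_a / Fa + f_b / Fb
= 118.3612 / 209 + 47.3485 / 161
= 0.8604 (dimensionless)

0.8604 (dimensionless)


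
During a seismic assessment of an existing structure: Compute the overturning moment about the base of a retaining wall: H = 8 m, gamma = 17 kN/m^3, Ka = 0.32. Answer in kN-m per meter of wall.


Pa = 0.5 * Ka * gamma * H^2
= 0.5 * 0.32 * 17 * 8^2
= 174.08 kN/m
Arm = H / 3 = 8 / 3 = 2.6667 m
Mo = Pa * arm = Pa * H / 3 = 174.08 * 8 / 3 = 464.2133 kN-m/m

464.2133 kN-m/m


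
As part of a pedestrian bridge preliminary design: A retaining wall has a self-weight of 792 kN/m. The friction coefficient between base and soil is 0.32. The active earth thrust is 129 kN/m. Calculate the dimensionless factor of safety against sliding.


Resisting force = mu * W = 0.32 * 792 = 253.44 kN/m
FOS = Resisting / Driving = 253.44 / 129
= 1.9647 (dimensionless)

1.9647 (dimensionless)


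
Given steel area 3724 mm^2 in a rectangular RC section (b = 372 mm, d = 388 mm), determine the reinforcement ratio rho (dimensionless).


rho = As / (b * d)
= 3724 / (372 * 388)
= 3724 / 144336
= 0.025801 (dimensionless)

0.025801 (dimensionless)


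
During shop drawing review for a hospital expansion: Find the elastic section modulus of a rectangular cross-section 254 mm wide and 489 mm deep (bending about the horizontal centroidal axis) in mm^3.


S = b * h^2 / 6
= 254 * 489^2 / 6
= 254 * 239121 / 6
= 10122789.0 mm^3

10122789.0 mm^3


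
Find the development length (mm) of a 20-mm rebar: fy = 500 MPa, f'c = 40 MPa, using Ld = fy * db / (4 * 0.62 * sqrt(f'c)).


Ld = (fy * db) / (4 * 0.62 * sqrt(f'c))
= (500 * 20) / (4 * 0.62 * sqrt(40))
= 10000 / 15.6849
= 637.56 mm

637.56 mm


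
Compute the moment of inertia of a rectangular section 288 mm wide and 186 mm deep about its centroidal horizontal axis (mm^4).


I = b * h^3 / 12
= 288 * 186^3 / 12
= 288 * 6434856 / 12
= 154436544.0 mm^4

154436544.0 mm^4


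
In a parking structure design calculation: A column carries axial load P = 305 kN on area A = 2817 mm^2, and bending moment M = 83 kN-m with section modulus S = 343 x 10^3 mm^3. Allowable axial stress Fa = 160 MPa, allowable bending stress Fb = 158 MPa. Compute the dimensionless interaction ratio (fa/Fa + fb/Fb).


f_a = P / A = 305000.0 / 2817 = 108.2712 MPa
f_b = M / S = 83000000.0 / 343000.0 = 241.9825 MPa
Ratio = f_a / Fa + f_b / Fb
= 108.2712 / 160 + 241.9825 / 158
= 2.2082 (dimensionless)

2.2082 (dimensionless)


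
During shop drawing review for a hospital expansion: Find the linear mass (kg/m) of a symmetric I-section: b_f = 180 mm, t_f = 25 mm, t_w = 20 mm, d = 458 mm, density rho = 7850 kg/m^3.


A_flanges = 2 * 180 * 25 = 9000 mm^2
A_web = (458 - 2 * 25) * 20 = 8160 mm^2
A_total = 9000 + 8160 = 17160 mm^2 = 0.017160 m^2
Weight = rho * A = 7850 * 0.017160 = 134.706 kg/m

134.706 kg/m


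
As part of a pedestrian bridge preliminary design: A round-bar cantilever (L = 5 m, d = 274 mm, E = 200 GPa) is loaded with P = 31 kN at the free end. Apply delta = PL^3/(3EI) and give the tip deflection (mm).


I = pi * d^4 / 64 = pi * 274^4 / 64 = 276676421.54 mm^4
L = 5000.0 mm, P = 31000.0 N, E = 200000.0 MPa
delta = P * L^3 / (3 * E * I)
= 31000.0 * 5000.0^3 / (3 * 200000.0 * 276676421.54)
= 23.3426 mm

23.3426 mm


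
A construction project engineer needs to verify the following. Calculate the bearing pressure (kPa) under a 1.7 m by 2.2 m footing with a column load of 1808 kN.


A = 1.7 * 2.2 = 3.74 m^2
q = P / A = 1808 / 3.74
= 483.4225 kPa

483.4225 kPa


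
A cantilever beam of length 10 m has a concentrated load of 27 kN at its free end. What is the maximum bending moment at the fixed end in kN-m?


For a cantilever with a point load at the free end:
M_max = P * L = 27 * 10 = 270 kN-m

270 kN-m


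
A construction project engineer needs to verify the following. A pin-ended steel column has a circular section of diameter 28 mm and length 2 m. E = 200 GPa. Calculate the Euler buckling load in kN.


I = pi * d^4 / 64 = 30171.86 mm^4
L = 2000.0 mm
P_cr = pi^2 * E * I / L^2
= 9.8696 * 200000.0 * 30171.86 / 2000.0^2
= 14889.21 N = 14.8892 kN

14.8892 kN


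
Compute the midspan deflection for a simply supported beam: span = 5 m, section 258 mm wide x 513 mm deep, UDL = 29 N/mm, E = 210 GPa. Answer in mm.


I = 258 * 513^3 / 12 = 2902622485.5 mm^4
L = 5000.0 mm, w = 29 N/mm, E = 210000.0 MPa
delta = 5 * w * L^4 / (384 * E * I)
= 5 * 29 * 5000.0^4 / (384 * 210000.0 * 2902622485.5)
= 0.3872 mm

0.3872 mm


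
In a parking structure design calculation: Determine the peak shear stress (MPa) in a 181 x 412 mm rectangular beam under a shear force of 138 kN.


A = b * h = 181 * 412 = 74572 mm^2
V = 138 kN = 138000.0 N
tau_max = 1.5 * V / A = 1.5 * 138000.0 / 74572
= 2.7758 MPa

2.7758 MPa


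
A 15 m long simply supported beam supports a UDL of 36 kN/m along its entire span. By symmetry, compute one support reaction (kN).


Total load = w * L = 36 * 15 = 540 kN
By symmetry, each reaction R = total / 2 = 540 / 2 = 270.0 kN

270.0 kN


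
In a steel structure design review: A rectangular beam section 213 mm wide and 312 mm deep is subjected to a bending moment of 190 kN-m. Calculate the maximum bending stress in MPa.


I = b * h^3 / 12 = 213 * 312^3 / 12 = 539091072.0 mm^4
y = h / 2 = 312 / 2 = 156.0 mm
M = 190 kN-m = 190000000.0 N-mm
sigma = M * y / I = 190000000.0 * 156.0 / 539091072.0
= 54.98 MPa

54.98 MPa


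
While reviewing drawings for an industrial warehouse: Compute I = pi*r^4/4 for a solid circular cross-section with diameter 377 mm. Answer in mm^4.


r = d / 2 = 377 / 2 = 188.5 mm
I = pi * r^4 / 4 = pi * 188.5^4 / 4
= 991597217.73 mm^4

991597217.73 mm^4


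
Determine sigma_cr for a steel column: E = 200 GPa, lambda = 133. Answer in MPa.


sigma_cr = pi^2 * E / lambda^2
= 9.8696 * 200000.0 / 133^2
= 9.8696 * 200000.0 / 17689
= 111.5903 MPa

111.5903 MPa


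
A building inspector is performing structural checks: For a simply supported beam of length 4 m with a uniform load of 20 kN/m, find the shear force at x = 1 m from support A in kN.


R_A = w * L / 2 = 20 * 4 / 2 = 40.0 kN
V(x) = R_A - w * x = 40.0 - 20 * 1
= 20.0 kN

20.0 kN


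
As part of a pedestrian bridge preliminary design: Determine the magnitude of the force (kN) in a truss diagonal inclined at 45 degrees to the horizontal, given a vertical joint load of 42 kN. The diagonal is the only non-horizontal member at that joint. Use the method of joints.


At the joint, only the diagonal has a vertical component, so vertical equilibrium gives:
F * sin(45) = 42
F = 42 / sin(45)
= 42 / 0.707107
= 59.4 kN

59.4 kN


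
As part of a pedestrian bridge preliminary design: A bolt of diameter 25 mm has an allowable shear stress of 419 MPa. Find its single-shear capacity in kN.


A = pi * d^2 / 4 = pi * 25^2 / 4 = 490.8739 mm^2
V = f_v * A / 1000 = 419 * 490.8739 / 1000
= 205.6761 kN

205.6761 kN


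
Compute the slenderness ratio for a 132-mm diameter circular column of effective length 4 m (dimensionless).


Radius of gyration r = d / 4 = 132 / 4 = 33.0 mm
L_eff = 4000.0 mm
Slenderness ratio = L / r = 4000.0 / 33.0 = 121.21 (dimensionless)

121.21 (dimensionless)


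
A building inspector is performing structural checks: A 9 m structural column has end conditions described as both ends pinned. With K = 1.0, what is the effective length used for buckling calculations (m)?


L_eff = K * L
= 1.0 * 9
= 9.0 m

9.0 m


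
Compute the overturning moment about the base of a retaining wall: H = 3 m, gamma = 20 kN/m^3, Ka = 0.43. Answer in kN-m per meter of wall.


Pa = 0.5 * Ka * gamma * H^2
= 0.5 * 0.43 * 20 * 3^2
= 38.7 kN/m
Arm = H / 3 = 3 / 3 = 1.0 m
Mo = Pa * arm = Pa * H / 3 = 38.7 * 3 / 3 = 38.7 kN-m/m

38.7 kN-m/m


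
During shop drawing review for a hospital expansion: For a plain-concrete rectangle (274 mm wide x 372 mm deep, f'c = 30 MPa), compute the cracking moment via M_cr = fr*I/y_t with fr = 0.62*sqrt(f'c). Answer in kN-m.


fr = 0.62 * sqrt(30) = 0.62 * 5.4772 = 3.3959 MPa
I = 274 * 372^3 / 12 = 1175433696.0 mm^4
y_t = 186.0 mm
M_cr = fr * I / y_t = 3.3959 * 1175433696.0 / 186.0 N-mm
= 21.4604 kN-m

21.4604 kN-m


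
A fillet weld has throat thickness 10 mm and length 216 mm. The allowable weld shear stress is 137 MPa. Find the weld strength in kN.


Strength = throat * length * allowable stress
= 10 * 216 * 137 N
= 295920 N
= 295.92 kN

295.92 kN


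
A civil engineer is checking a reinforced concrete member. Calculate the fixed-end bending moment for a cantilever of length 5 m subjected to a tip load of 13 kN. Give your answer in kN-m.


For a cantilever with a point load at the free end:
M_max = P * L = 13 * 5 = 65 kN-m

65 kN-m


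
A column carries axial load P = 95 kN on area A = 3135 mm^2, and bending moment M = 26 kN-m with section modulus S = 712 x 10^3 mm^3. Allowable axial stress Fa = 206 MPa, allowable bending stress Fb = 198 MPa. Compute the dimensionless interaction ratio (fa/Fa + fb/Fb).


f_a = P / A = 95000.0 / 3135 = 30.303 MPa
f_b = M / S = 26000000.0 / 712000.0 = 36.5169 MPa
Ratio = f_a / Fa + f_b / Fb
= 30.303 / 206 + 36.5169 / 198
= 0.3315 (dimensionless)

0.3315 (dimensionless)


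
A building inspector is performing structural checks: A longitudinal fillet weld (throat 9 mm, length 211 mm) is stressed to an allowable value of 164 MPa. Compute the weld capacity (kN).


Strength = throat * length * allowable stress
= 9 * 211 * 164 N
= 311436 N
= 311.44 kN

311.44 kN


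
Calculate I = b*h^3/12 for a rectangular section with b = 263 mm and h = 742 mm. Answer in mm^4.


I = b * h^3 / 12
= 263 * 742^3 / 12
= 263 * 408518488 / 12
= 8953363528.67 mm^4

8953363528.67 mm^4


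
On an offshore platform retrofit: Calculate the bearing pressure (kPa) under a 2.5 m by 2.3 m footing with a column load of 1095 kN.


A = 2.5 * 2.3 = 5.75 m^2
q = P / A = 1095 / 5.75
= 190.4348 kPa

190.4348 kPa


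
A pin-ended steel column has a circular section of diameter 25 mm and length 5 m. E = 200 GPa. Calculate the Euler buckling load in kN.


I = pi * d^4 / 64 = 19174.76 mm^4
L = 5000.0 mm
P_cr = pi^2 * E * I / L^2
= 9.8696 * 200000.0 * 19174.76 / 5000.0^2
= 1513.98 N = 1.514 kN

1.514 kN


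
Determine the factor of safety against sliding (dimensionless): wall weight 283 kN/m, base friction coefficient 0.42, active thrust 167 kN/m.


Resisting force = mu * W = 0.42 * 283 = 118.86 kN/m
FOS = Resisting / Driving = 118.86 / 167
= 0.7117 (dimensionless)

0.7117 (dimensionless)
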